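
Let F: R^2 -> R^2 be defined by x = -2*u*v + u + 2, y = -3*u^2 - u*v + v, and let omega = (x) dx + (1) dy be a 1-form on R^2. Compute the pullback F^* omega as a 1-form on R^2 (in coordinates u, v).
F^* omega = (4*u*v^2 - 4*u*v - 5*u - 5*v + 2) du + (4*u^2*v - 2*u^2 - 5*u + 1) dv

Using F^*(f dg) = (f ∘ F) d(g ∘ F), substitute each coordinate x_i by F_i(u, v) in f_i, and replace dx_i by d F_i = (∂F_i/∂u) du + (∂F_i/∂v) dv.
  For the x component: f_1(F) = -2*u*v + u + 2; d F_1 = (1 - 2*v) du + (-2*u) dv
  For the y component: f_2(F) = 1; d F_2 = (-6*u - v) du + (1 - u) dv
Combining and collecting du, dv coefficients:
  coeff of du: 4*u*v^2 - 4*u*v - 5*u - 5*v + 2
  coeff of dv: 4*u^2*v - 2*u^2 - 5*u + 1
F^* omega = (4*u*v^2 - 4*u*v - 5*u - 5*v + 2) du + (4*u^2*v - 2*u^2 - 5*u + 1) dv.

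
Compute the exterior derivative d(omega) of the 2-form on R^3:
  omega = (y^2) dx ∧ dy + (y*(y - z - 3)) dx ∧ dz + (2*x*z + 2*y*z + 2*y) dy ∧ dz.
d(omega) = (-2*y + 3*z + 3) dx ∧ dy ∧ dz

For a 2-form omega = sum_{i<j} g_{ij} dx_i ∧ dx_j, the exterior derivative is
  d(omega) = sum_{i<j} d(g_{ij}) ∧ dx_i ∧ dx_j = sum_{i<j, k} (∂g_{ij}/∂x_k) dx_k ∧ dx_i ∧ dx_j.
Expand each term, using dx_k ∧ dx_i ∧ dx_j = sgn(permutation) dx_{(a)} ∧ dx_{(b)} ∧ dx_{(c)} with (a < b < c) sorted:
  d(y*(y - z - 3)) includes (∂/∂y)(y*(y - z - 3)) dy = (2*y - z - 3) dy, which multiplied by dx ∧ dz gives (-2*y + z + 3) dx ∧ dy ∧ dz
  d(2*x*z + 2*y*z + 2*y) includes (∂/∂x)(2*x*z + 2*y*z + 2*y) dx = (2*z) dx, which multiplied by dy ∧ dz gives (2*z) dx ∧ dy ∧ dz
Collecting like 3-forms: d(omega) = (-2*y + 3*z + 3) dx ∧ dy ∧ dz.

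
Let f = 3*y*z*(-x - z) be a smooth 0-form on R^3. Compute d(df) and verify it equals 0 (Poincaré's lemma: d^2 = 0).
d(df) = 0

Step 1: df = sum_i (∂f/∂x_i) dx_i = (-3*y*z) dx + (3*z*(-x - z)) dy + (3*y*(-x - 2*z)) dz.
Step 2: Apply d again. Using the 1-form formula, the coefficient of dx ∧ dy in d(df) is ∂^2 f/∂x ∂y - ∂^2 f/∂y ∂x = (-3*z) - (-3*z) = 0 (equality of mixed partials for smooth f).
Similarly for dx ∧ dz and dy ∧ dz — all coefficients vanish. So d(df) = 0.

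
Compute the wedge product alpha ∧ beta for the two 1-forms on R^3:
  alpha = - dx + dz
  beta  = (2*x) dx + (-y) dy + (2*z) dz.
alpha ∧ beta = (y) dx ∧ dy + (-2*x - 2*z) dx ∧ dz + (y) dy ∧ dz

Distribute the wedge, using dx_i ∧ dx_j = -dx_j ∧ dx_i and dx_i ∧ dx_i = 0. For each pair (i, j) with i < j, the coefficient of dx_i ∧ dx_j in alpha ∧ beta is (alpha_i * beta_j - alpha_j * beta_i). Collecting: alpha ∧ beta = (y) dx ∧ dy + (-2*x - 2*z) dx ∧ dz + (y) dy ∧ dz.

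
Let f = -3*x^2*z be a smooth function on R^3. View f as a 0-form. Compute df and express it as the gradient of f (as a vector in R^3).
df = (-6*x*z) dx + (0) dy + (-3*x^2) dz; grad f = (-6*x*z, 0, -3*x^2)

For a 0-form f, d f = (∂f/∂x) dx + (∂f/∂y) dy + (∂f/∂z) dz. The components of the vector representation are exactly the entries of grad f in Cartesian coordinates:
  ∂f/∂x = -6*x*z
  ∂f/∂y = 0
  ∂f/∂z = -3*x^2.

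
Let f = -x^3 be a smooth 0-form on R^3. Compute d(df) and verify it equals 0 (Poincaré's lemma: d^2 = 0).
d(df) = 0

Step 1: df = sum_i (∂f/∂x_i) dx_i = (-3*x^2) dx + (0) dy + (0) dz.
Step 2: Apply d again. Using the 1-form formula, the coefficient of dx ∧ dy in d(df) is ∂^2 f/∂x ∂y - ∂^2 f/∂y ∂x = (0) - (0) = 0 (equality of mixed partials for smooth f).
Similarly for dx ∧ dz and dy ∧ dz — all coefficients vanish. So d(df) = 0.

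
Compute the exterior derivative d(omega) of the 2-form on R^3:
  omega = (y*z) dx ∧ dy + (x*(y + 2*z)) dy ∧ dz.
d(omega) = (2*y + 2*z) dx ∧ dy ∧ dz

For a 2-form omega = sum_{i<j} g_{ij} dx_i ∧ dx_j, the exterior derivative is
  d(omega) = sum_{i<j} d(g_{ij}) ∧ dx_i ∧ dx_j = sum_{i<j, k} (∂g_{ij}/∂x_k) dx_k ∧ dx_i ∧ dx_j.
Expand each term, using dx_k ∧ dx_i ∧ dx_j = sgn(permutation) dx_{(a)} ∧ dx_{(b)} ∧ dx_{(c)} with (a < b < c) sorted:
  d(y*z) includes (∂/∂z)(y*z) dz = (y) dz, which multiplied by dx ∧ dy gives (y) dx ∧ dy ∧ dz
  d(x*(y + 2*z)) includes (∂/∂x)(x*(y + 2*z)) dx = (y + 2*z) dx, which multiplied by dy ∧ dz gives (y + 2*z) dx ∧ dy ∧ dz
Collecting like 3-forms: d(omega) = (2*y + 2*z) dx ∧ dy ∧ dz.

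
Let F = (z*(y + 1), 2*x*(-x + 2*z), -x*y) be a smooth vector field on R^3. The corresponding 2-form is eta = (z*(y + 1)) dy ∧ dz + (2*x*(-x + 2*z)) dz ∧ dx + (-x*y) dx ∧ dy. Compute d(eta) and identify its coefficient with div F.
d(eta) = (0) dx ∧ dy ∧ dz; div F = 0

For a 2-form in R^3 of the form above, applying d gives a 3-form with coefficient ∂P/∂x + ∂Q/∂y + ∂R/∂z:
  ∂P/∂x = 0
  ∂Q/∂y = 0
  ∂R/∂z = 0
Sum = 0, which is exactly div F.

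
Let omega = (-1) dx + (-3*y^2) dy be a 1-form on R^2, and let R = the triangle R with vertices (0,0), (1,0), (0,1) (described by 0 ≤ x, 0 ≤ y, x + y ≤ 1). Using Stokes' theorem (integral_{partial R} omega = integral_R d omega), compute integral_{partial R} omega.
integral_(partial R) omega = 0

Stokes: integral_partial_R omega = integral_R d omega with d omega = (∂Q/∂x - ∂P/∂y) dx ∧ dy.
  ∂Q/∂x = 0
  ∂P/∂y = 0
  integrand = ∂Q/∂x - ∂P/∂y = 0.
Integrating over R: integral_0^1 integral_0^{1-x} (0) dy dx = 0.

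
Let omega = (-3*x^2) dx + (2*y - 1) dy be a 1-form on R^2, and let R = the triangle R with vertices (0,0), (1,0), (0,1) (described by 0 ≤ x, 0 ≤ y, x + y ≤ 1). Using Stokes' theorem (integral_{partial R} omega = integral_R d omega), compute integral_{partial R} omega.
integral_(partial R) omega = 0

Stokes: integral_partial_R omega = integral_R d omega with d omega = (∂Q/∂x - ∂P/∂y) dx ∧ dy.
  ∂Q/∂x = 0
  ∂P/∂y = 0
  integrand = ∂Q/∂x - ∂P/∂y = 0.
Integrating over R: integral_0^1 integral_0^{1-x} (0) dy dx = 0.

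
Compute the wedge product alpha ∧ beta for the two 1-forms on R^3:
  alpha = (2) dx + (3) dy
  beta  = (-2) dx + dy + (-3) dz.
alpha ∧ beta = (8) dx ∧ dy + (-6) dx ∧ dz + (-9) dy ∧ dz

Distribute the wedge, using dx_i ∧ dx_j = -dx_j ∧ dx_i and dx_i ∧ dx_i = 0. For each pair (i, j) with i < j, the coefficient of dx_i ∧ dx_j in alpha ∧ beta is (alpha_i * beta_j - alpha_j * beta_i). Collecting: alpha ∧ beta = (8) dx ∧ dy + (-6) dx ∧ dz + (-9) dy ∧ dz.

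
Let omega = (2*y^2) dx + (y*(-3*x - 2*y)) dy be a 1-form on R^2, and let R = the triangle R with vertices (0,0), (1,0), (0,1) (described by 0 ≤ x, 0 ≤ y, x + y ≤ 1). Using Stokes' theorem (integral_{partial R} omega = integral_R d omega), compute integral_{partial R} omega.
integral_(partial R) omega = -7/6

Stokes: integral_partial_R omega = integral_R d omega with d omega = (∂Q/∂x - ∂P/∂y) dx ∧ dy.
  ∂Q/∂x = -3*y
  ∂P/∂y = 4*y
  integrand = ∂Q/∂x - ∂P/∂y = -7*y.
Integrating over R: integral_0^1 integral_0^{1-x} (-7*y) dy dx = -7/6.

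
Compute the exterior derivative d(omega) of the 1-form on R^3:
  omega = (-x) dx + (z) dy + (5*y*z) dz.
d(omega) = (5*z - 1) dy ∧ dz

For a 1-form omega = sum_i f_i dx_i, the exterior derivative is
  d(omega) = sum_{i < j} (∂f_j/∂x_i - ∂f_i/∂x_j) dx_i ∧ dx_j.
  coefficient of dy ∧ dz: ∂f_3/∂y - ∂f_2/∂z = ∂(5*y*z)/∂y - ∂(z)/∂z = 5*z - 1
Assembling: d(omega) = (5*z - 1) dy ∧ dz.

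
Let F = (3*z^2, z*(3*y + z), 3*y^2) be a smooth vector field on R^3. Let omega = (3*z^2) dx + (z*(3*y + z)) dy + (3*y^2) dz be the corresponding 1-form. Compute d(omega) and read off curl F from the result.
d(omega) = (3*y - 2*z) dy ∧ dz + (6*z) dz ∧ dx + (0) dx ∧ dy; curl F = (3*y - 2*z, 6*z, 0)

d omega = sum_{i<j} (∂f_j/∂x_i - ∂f_i/∂x_j) dx_i ∧ dx_j. Under the identification (dy ∧ dz, dz ∧ dx, dx ∧ dy) ↔ (e_x, e_y, e_z), the coefficients are exactly the components of curl F. Compute:
  ∂R/∂y - ∂Q/∂z = (6*y) - (3*y + 2*z) = 3*y - 2*z
  ∂P/∂z - ∂R/∂x = (6*z) - (0) = 6*z
  ∂Q/∂x - ∂P/∂y = (0) - (0) = 0.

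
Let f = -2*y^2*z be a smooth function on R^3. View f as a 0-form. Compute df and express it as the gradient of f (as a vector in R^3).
df = (0) dx + (-4*y*z) dy + (-2*y^2) dz; grad f = (0, -4*y*z, -2*y^2)

For a 0-form f, d f = (∂f/∂x) dx + (∂f/∂y) dy + (∂f/∂z) dz. The components of the vector representation are exactly the entries of grad f in Cartesian coordinates:
  ∂f/∂x = 0
  ∂f/∂y = -4*y*z
  ∂f/∂z = -2*y^2.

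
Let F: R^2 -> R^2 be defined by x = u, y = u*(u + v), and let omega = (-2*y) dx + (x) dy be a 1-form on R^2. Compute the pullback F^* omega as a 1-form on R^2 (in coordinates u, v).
F^* omega = (-u*v) du + (u^2) dv

Using F^*(f dg) = (f ∘ F) d(g ∘ F), substitute each coordinate x_i by F_i(u, v) in f_i, and replace dx_i by d F_i = (∂F_i/∂u) du + (∂F_i/∂v) dv.
  For the x component: f_1(F) = 2*u*(-u - v); d F_1 = (1) du + (0) dv
  For the y component: f_2(F) = u; d F_2 = (2*u + v) du + (u) dv
Combining and collecting du, dv coefficients:
  coeff of du: -u*v
  coeff of dv: u^2
F^* omega = (-u*v) du + (u^2) dv.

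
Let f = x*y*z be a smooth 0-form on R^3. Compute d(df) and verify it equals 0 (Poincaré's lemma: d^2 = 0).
d(df) = 0

Step 1: df = sum_i (∂f/∂x_i) dx_i = (y*z) dx + (x*z) dy + (x*y) dz.
Step 2: Apply d again. Using the 1-form formula, the coefficient of dx ∧ dy in d(df) is ∂^2 f/∂x ∂y - ∂^2 f/∂y ∂x = (z) - (z) = 0 (equality of mixed partials for smooth f).
Similarly for dx ∧ dz and dy ∧ dz — all coefficients vanish. So d(df) = 0.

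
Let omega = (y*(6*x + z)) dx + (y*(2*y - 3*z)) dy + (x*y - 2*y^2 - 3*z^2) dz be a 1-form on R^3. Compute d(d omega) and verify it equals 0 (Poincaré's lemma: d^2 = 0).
d(d omega) = 0

Step 1: d omega = sum_{i<j} (∂f_j/∂x_i - ∂f_i/∂x_j) dx_i ∧ dx_j:
  coeff of dx ∧ dy: -6*x - z
  coeff of dx ∧ dz: 0
  coeff of dy ∧ dz: x - y
Step 2: Apply d again to each 2-form coefficient. The only possible 3-form in R^3 is dx ∧ dy ∧ dz, with coefficient
  ∂(coeff of dy∧dz)/∂x - ∂(coeff of dx∧dz)/∂y + ∂(coeff of dx∧dy)/∂z
  = ∂/∂x (x - y) - ∂/∂y (0) + ∂/∂z (-6*x - z).
Each of these terms simplifies to sums of mixed partials that cancel in pairs. The result is 0 (by equality of mixed partials for smooth functions — Schwarz / Clairaut).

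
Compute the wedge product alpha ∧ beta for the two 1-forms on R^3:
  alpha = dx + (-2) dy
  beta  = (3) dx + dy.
alpha ∧ beta = (7) dx ∧ dy

Distribute the wedge, using dx_i ∧ dx_j = -dx_j ∧ dx_i and dx_i ∧ dx_i = 0. For each pair (i, j) with i < j, the coefficient of dx_i ∧ dx_j in alpha ∧ beta is (alpha_i * beta_j - alpha_j * beta_i). Collecting: alpha ∧ beta = (7) dx ∧ dy.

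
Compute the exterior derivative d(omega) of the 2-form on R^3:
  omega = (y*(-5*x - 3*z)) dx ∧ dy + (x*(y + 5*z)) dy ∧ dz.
d(omega) = (-2*y + 5*z) dx ∧ dy ∧ dz

For a 2-form omega = sum_{i<j} g_{ij} dx_i ∧ dx_j, the exterior derivative is
  d(omega) = sum_{i<j} d(g_{ij}) ∧ dx_i ∧ dx_j = sum_{i<j, k} (∂g_{ij}/∂x_k) dx_k ∧ dx_i ∧ dx_j.
Expand each term, using dx_k ∧ dx_i ∧ dx_j = sgn(permutation) dx_{(a)} ∧ dx_{(b)} ∧ dx_{(c)} with (a < b < c) sorted:
  d(y*(-5*x - 3*z)) includes (∂/∂z)(y*(-5*x - 3*z)) dz = (-3*y) dz, which multiplied by dx ∧ dy gives (-3*y) dx ∧ dy ∧ dz
  d(x*(y + 5*z)) includes (∂/∂x)(x*(y + 5*z)) dx = (y + 5*z) dx, which multiplied by dy ∧ dz gives (y + 5*z) dx ∧ dy ∧ dz
Collecting like 3-forms: d(omega) = (-2*y + 5*z) dx ∧ dy ∧ dz.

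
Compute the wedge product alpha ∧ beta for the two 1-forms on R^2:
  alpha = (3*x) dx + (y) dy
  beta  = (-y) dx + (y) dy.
alpha ∧ beta = (y*(3*x + y)) dx ∧ dy

Distribute the wedge, using dx_i ∧ dx_j = -dx_j ∧ dx_i and dx_i ∧ dx_i = 0. For each pair (i, j) with i < j, the coefficient of dx_i ∧ dx_j in alpha ∧ beta is (alpha_i * beta_j - alpha_j * beta_i). Collecting: alpha ∧ beta = (y*(3*x + y)) dx ∧ dy.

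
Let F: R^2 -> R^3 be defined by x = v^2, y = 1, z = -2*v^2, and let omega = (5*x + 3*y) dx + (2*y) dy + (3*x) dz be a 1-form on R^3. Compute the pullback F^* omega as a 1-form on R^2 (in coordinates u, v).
F^* omega = (2*v*(3 - v^2)) dv

Using F^*(f dg) = (f ∘ F) d(g ∘ F), substitute each coordinate x_i by F_i(u, v) in f_i, and replace dx_i by d F_i = (∂F_i/∂u) du + (∂F_i/∂v) dv.
  For the x component: f_1(F) = 5*v^2 + 3; d F_1 = (0) du + (2*v) dv
  For the y component: f_2(F) = 2; d F_2 = (0) du + (0) dv
  For the z component: f_3(F) = 3*v^2; d F_3 = (0) du + (-4*v) dv
Combining and collecting du, dv coefficients:
  coeff of du: 0
  coeff of dv: 2*v*(3 - v^2)
F^* omega = (2*v*(3 - v^2)) dv.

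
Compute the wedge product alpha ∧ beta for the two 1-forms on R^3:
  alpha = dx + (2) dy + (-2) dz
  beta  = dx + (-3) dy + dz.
alpha ∧ beta = (-5) dx ∧ dy + (3) dx ∧ dz + (-4) dy ∧ dz

Distribute the wedge, using dx_i ∧ dx_j = -dx_j ∧ dx_i and dx_i ∧ dx_i = 0. For each pair (i, j) with i < j, the coefficient of dx_i ∧ dx_j in alpha ∧ beta is (alpha_i * beta_j - alpha_j * beta_i). Collecting: alpha ∧ beta = (-5) dx ∧ dy + (3) dx ∧ dz + (-4) dy ∧ dz.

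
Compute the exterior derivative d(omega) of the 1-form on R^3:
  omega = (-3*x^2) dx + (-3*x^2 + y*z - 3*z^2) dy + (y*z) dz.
d(omega) = (-6*x) dx ∧ dy + (-y + 7*z) dy ∧ dz

For a 1-form omega = sum_i f_i dx_i, the exterior derivative is
  d(omega) = sum_{i < j} (∂f_j/∂x_i - ∂f_i/∂x_j) dx_i ∧ dx_j.
  coefficient of dx ∧ dy: ∂f_2/∂x - ∂f_1/∂y = ∂(-3*x^2 + y*z - 3*z^2)/∂x - ∂(-3*x^2)/∂y = -6*x
  coefficient of dy ∧ dz: ∂f_3/∂y - ∂f_2/∂z = ∂(y*z)/∂y - ∂(-3*x^2 + y*z - 3*z^2)/∂z = -y + 7*z
Assembling: d(omega) = (-6*x) dx ∧ dy + (-y + 7*z) dy ∧ dz.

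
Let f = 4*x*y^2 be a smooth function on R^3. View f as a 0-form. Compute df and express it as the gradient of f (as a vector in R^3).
df = (4*y^2) dx + (8*x*y) dy + (0) dz; grad f = (4*y^2, 8*x*y, 0)

For a 0-form f, d f = (∂f/∂x) dx + (∂f/∂y) dy + (∂f/∂z) dz. The components of the vector representation are exactly the entries of grad f in Cartesian coordinates:
  ∂f/∂x = 4*y^2
  ∂f/∂y = 8*x*y
  ∂f/∂z = 0.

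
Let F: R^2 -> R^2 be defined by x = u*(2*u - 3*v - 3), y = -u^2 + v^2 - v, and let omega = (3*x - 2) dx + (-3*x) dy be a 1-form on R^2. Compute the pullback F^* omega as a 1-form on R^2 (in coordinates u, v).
F^* omega = (36*u^3 - 72*u^2*v - 72*u^2 + 27*u*v^2 + 54*u*v + 19*u + 6*v + 6) du + (3*u*(-6*u^2 + 5*u*v + 11*u + 6*v^2 + 3*v - 1)) dv

Using F^*(f dg) = (f ∘ F) d(g ∘ F), substitute each coordinate x_i by F_i(u, v) in f_i, and replace dx_i by d F_i = (∂F_i/∂u) du + (∂F_i/∂v) dv.
  For the x component: f_1(F) = 6*u^2 - 9*u*v - 9*u - 2; d F_1 = (4*u - 3*v - 3) du + (-3*u) dv
  For the y component: f_2(F) = 3*u*(-2*u + 3*v + 3); d F_2 = (-2*u) du + (2*v - 1) dv
Combining and collecting du, dv coefficients:
  coeff of du: 36*u^3 - 72*u^2*v - 72*u^2 + 27*u*v^2 + 54*u*v + 19*u + 6*v + 6
  coeff of dv: 3*u*(-6*u^2 + 5*u*v + 11*u + 6*v^2 + 3*v - 1)
F^* omega = (36*u^3 - 72*u^2*v - 72*u^2 + 27*u*v^2 + 54*u*v + 19*u + 6*v + 6) du + (3*u*(-6*u^2 + 5*u*v + 11*u + 6*v^2 + 3*v - 1)) dv.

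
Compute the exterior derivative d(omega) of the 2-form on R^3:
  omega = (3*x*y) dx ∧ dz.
d(omega) = (-3*x) dx ∧ dy ∧ dz

For a 2-form omega = sum_{i<j} g_{ij} dx_i ∧ dx_j, the exterior derivative is
  d(omega) = sum_{i<j} d(g_{ij}) ∧ dx_i ∧ dx_j = sum_{i<j, k} (∂g_{ij}/∂x_k) dx_k ∧ dx_i ∧ dx_j.
Expand each term, using dx_k ∧ dx_i ∧ dx_j = sgn(permutation) dx_{(a)} ∧ dx_{(b)} ∧ dx_{(c)} with (a < b < c) sorted:
  d(3*x*y) includes (∂/∂y)(3*x*y) dy = (3*x) dy, which multiplied by dx ∧ dz gives (-3*x) dx ∧ dy ∧ dz
Collecting like 3-forms: d(omega) = (-3*x) dx ∧ dy ∧ dz.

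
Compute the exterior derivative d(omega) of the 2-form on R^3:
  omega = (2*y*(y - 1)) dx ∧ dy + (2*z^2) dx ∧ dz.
d(omega) = 0

For a 2-form omega = sum_{i<j} g_{ij} dx_i ∧ dx_j, the exterior derivative is
  d(omega) = sum_{i<j} d(g_{ij}) ∧ dx_i ∧ dx_j = sum_{i<j, k} (∂g_{ij}/∂x_k) dx_k ∧ dx_i ∧ dx_j.
Expand each term, using dx_k ∧ dx_i ∧ dx_j = sgn(permutation) dx_{(a)} ∧ dx_{(b)} ∧ dx_{(c)} with (a < b < c) sorted:

Collecting like 3-forms: d(omega) = 0.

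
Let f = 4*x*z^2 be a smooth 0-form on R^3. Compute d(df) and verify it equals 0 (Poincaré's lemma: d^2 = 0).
d(df) = 0

Step 1: df = sum_i (∂f/∂x_i) dx_i = (4*z^2) dx + (0) dy + (8*x*z) dz.
Step 2: Apply d again. Using the 1-form formula, the coefficient of dx ∧ dy in d(df) is ∂^2 f/∂x ∂y - ∂^2 f/∂y ∂x = (0) - (0) = 0 (equality of mixed partials for smooth f).
Similarly for dx ∧ dz and dy ∧ dz — all coefficients vanish. So d(df) = 0.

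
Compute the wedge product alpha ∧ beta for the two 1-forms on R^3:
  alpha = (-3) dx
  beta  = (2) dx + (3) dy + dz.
alpha ∧ beta = (-9) dx ∧ dy + (-3) dx ∧ dz

Distribute the wedge, using dx_i ∧ dx_j = -dx_j ∧ dx_i and dx_i ∧ dx_i = 0. For each pair (i, j) with i < j, the coefficient of dx_i ∧ dx_j in alpha ∧ beta is (alpha_i * beta_j - alpha_j * beta_i). Collecting: alpha ∧ beta = (-9) dx ∧ dy + (-3) dx ∧ dz.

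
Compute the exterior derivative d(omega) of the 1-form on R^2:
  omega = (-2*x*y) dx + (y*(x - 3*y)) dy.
d(omega) = (2*x + y) dx ∧ dy

For a 1-form omega = sum_i f_i dx_i, the exterior derivative is
  d(omega) = sum_{i < j} (∂f_j/∂x_i - ∂f_i/∂x_j) dx_i ∧ dx_j.
  coefficient of dx ∧ dy: ∂f_2/∂x - ∂f_1/∂y = ∂(y*(x - 3*y))/∂x - ∂(-2*x*y)/∂y = 2*x + y
Assembling: d(omega) = (2*x + y) dx ∧ dy.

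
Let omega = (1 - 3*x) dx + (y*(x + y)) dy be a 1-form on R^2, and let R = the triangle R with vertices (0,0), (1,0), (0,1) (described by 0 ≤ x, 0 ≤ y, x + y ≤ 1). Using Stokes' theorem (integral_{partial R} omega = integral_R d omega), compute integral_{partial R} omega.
integral_(partial R) omega = 1/6

Stokes: integral_partial_R omega = integral_R d omega with d omega = (∂Q/∂x - ∂P/∂y) dx ∧ dy.
  ∂Q/∂x = y
  ∂P/∂y = 0
  integrand = ∂Q/∂x - ∂P/∂y = y.
Integrating over R: integral_0^1 integral_0^{1-x} (y) dy dx = 1/6.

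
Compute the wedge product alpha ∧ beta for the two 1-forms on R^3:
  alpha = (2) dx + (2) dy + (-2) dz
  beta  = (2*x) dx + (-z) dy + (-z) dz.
alpha ∧ beta = (-4*x - 2*z) dx ∧ dy + (4*x - 2*z) dx ∧ dz + (-4*z) dy ∧ dz

Distribute the wedge, using dx_i ∧ dx_j = -dx_j ∧ dx_i and dx_i ∧ dx_i = 0. For each pair (i, j) with i < j, the coefficient of dx_i ∧ dx_j in alpha ∧ beta is (alpha_i * beta_j - alpha_j * beta_i). Collecting: alpha ∧ beta = (-4*x - 2*z) dx ∧ dy + (4*x - 2*z) dx ∧ dz + (-4*z) dy ∧ dz.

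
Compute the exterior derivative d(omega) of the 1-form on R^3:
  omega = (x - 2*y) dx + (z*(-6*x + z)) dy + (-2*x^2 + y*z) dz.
d(omega) = (2 - 6*z) dx ∧ dy + (-4*x) dx ∧ dz + (6*x - z) dy ∧ dz

For a 1-form omega = sum_i f_i dx_i, the exterior derivative is
  d(omega) = sum_{i < j} (∂f_j/∂x_i - ∂f_i/∂x_j) dx_i ∧ dx_j.
  coefficient of dx ∧ dy: ∂f_2/∂x - ∂f_1/∂y = ∂(z*(-6*x + z))/∂x - ∂(x - 2*y)/∂y = 2 - 6*z
  coefficient of dx ∧ dz: ∂f_3/∂x - ∂f_1/∂z = ∂(-2*x^2 + y*z)/∂x - ∂(x - 2*y)/∂z = -4*x
  coefficient of dy ∧ dz: ∂f_3/∂y - ∂f_2/∂z = ∂(-2*x^2 + y*z)/∂y - ∂(z*(-6*x + z))/∂z = 6*x - z
Assembling: d(omega) = (2 - 6*z) dx ∧ dy + (-4*x) dx ∧ dz + (6*x - z) dy ∧ dz.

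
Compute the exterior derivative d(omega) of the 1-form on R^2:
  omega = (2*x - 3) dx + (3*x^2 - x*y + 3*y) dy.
d(omega) = (6*x - y) dx ∧ dy

For a 1-form omega = sum_i f_i dx_i, the exterior derivative is
  d(omega) = sum_{i < j} (∂f_j/∂x_i - ∂f_i/∂x_j) dx_i ∧ dx_j.
  coefficient of dx ∧ dy: ∂f_2/∂x - ∂f_1/∂y = ∂(3*x^2 - x*y + 3*y)/∂x - ∂(2*x - 3)/∂y = 6*x - y
Assembling: d(omega) = (6*x - y) dx ∧ dy.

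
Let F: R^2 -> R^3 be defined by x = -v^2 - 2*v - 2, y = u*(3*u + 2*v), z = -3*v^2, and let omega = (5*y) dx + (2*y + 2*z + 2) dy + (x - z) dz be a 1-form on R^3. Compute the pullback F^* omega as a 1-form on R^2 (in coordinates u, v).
F^* omega = (36*u^3 + 36*u^2*v - 28*u*v^2 + 12*u - 12*v^3 + 4*v) du + (12*u^3 - 22*u^2*v - 30*u^2 - 32*u*v^2 - 20*u*v + 4*u - 12*v^3 + 12*v^2 + 12*v) dv

Using F^*(f dg) = (f ∘ F) d(g ∘ F), substitute each coordinate x_i by F_i(u, v) in f_i, and replace dx_i by d F_i = (∂F_i/∂u) du + (∂F_i/∂v) dv.
  For the x component: f_1(F) = 5*u*(3*u + 2*v); d F_1 = (0) du + (-2*v - 2) dv
  For the y component: f_2(F) = 6*u^2 + 4*u*v - 6*v^2 + 2; d F_2 = (6*u + 2*v) du + (2*u) dv
  For the z component: f_3(F) = 2*v^2 - 2*v - 2; d F_3 = (0) du + (-6*v) dv
Combining and collecting du, dv coefficients:
  coeff of du: 36*u^3 + 36*u^2*v - 28*u*v^2 + 12*u - 12*v^3 + 4*v
  coeff of dv: 12*u^3 - 22*u^2*v - 30*u^2 - 32*u*v^2 - 20*u*v + 4*u - 12*v^3 + 12*v^2 + 12*v
F^* omega = (36*u^3 + 36*u^2*v - 28*u*v^2 + 12*u - 12*v^3 + 4*v) du + (12*u^3 - 22*u^2*v - 30*u^2 - 32*u*v^2 - 20*u*v + 4*u - 12*v^3 + 12*v^2 + 12*v) dv.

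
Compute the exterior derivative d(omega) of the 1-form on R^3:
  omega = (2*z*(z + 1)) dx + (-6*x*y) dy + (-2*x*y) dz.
d(omega) = (-6*y) dx ∧ dy + (-2*y - 4*z - 2) dx ∧ dz + (-2*x) dy ∧ dz

For a 1-form omega = sum_i f_i dx_i, the exterior derivative is
  d(omega) = sum_{i < j} (∂f_j/∂x_i - ∂f_i/∂x_j) dx_i ∧ dx_j.
  coefficient of dx ∧ dy: ∂f_2/∂x - ∂f_1/∂y = ∂(-6*x*y)/∂x - ∂(2*z*(z + 1))/∂y = -6*y
  coefficient of dx ∧ dz: ∂f_3/∂x - ∂f_1/∂z = ∂(-2*x*y)/∂x - ∂(2*z*(z + 1))/∂z = -2*y - 4*z - 2
  coefficient of dy ∧ dz: ∂f_3/∂y - ∂f_2/∂z = ∂(-2*x*y)/∂y - ∂(-6*x*y)/∂z = -2*x
Assembling: d(omega) = (-6*y) dx ∧ dy + (-2*y - 4*z - 2) dx ∧ dz + (-2*x) dy ∧ dz.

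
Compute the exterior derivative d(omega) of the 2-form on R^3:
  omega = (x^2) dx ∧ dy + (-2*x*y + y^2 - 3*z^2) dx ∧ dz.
d(omega) = (2*x - 2*y) dx ∧ dy ∧ dz

For a 2-form omega = sum_{i<j} g_{ij} dx_i ∧ dx_j, the exterior derivative is
  d(omega) = sum_{i<j} d(g_{ij}) ∧ dx_i ∧ dx_j = sum_{i<j, k} (∂g_{ij}/∂x_k) dx_k ∧ dx_i ∧ dx_j.
Expand each term, using dx_k ∧ dx_i ∧ dx_j = sgn(permutation) dx_{(a)} ∧ dx_{(b)} ∧ dx_{(c)} with (a < b < c) sorted:
  d(-2*x*y + y^2 - 3*z^2) includes (∂/∂y)(-2*x*y + y^2 - 3*z^2) dy = (-2*x + 2*y) dy, which multiplied by dx ∧ dz gives (2*x - 2*y) dx ∧ dy ∧ dz
Collecting like 3-forms: d(omega) = (2*x - 2*y) dx ∧ dy ∧ dz.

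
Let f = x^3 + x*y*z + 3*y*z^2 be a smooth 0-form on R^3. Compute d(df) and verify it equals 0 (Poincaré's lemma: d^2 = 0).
d(df) = 0

Step 1: df = sum_i (∂f/∂x_i) dx_i = (3*x^2 + y*z) dx + (z*(x + 3*z)) dy + (y*(x + 6*z)) dz.
Step 2: Apply d again. Using the 1-form formula, the coefficient of dx ∧ dy in d(df) is ∂^2 f/∂x ∂y - ∂^2 f/∂y ∂x = (z) - (z) = 0 (equality of mixed partials for smooth f).
Similarly for dx ∧ dz and dy ∧ dz — all coefficients vanish. So d(df) = 0.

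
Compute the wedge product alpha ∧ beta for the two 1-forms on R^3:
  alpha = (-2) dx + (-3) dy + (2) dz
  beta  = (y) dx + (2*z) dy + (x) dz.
alpha ∧ beta = (3*y - 4*z) dx ∧ dy + (-2*x - 2*y) dx ∧ dz + (-3*x - 4*z) dy ∧ dz

Distribute the wedge, using dx_i ∧ dx_j = -dx_j ∧ dx_i and dx_i ∧ dx_i = 0. For each pair (i, j) with i < j, the coefficient of dx_i ∧ dx_j in alpha ∧ beta is (alpha_i * beta_j - alpha_j * beta_i). Collecting: alpha ∧ beta = (3*y - 4*z) dx ∧ dy + (-2*x - 2*y) dx ∧ dz + (-3*x - 4*z) dy ∧ dz.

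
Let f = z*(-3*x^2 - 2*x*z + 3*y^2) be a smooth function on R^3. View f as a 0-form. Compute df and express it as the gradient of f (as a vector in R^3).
df = (2*z*(-3*x - z)) dx + (6*y*z) dy + (-3*x^2 - 4*x*z + 3*y^2) dz; grad f = (2*z*(-3*x - z), 6*y*z, -3*x^2 - 4*x*z + 3*y^2)

For a 0-form f, d f = (∂f/∂x) dx + (∂f/∂y) dy + (∂f/∂z) dz. The components of the vector representation are exactly the entries of grad f in Cartesian coordinates:
  ∂f/∂x = 2*z*(-3*x - z)
  ∂f/∂y = 6*y*z
  ∂f/∂z = -3*x^2 - 4*x*z + 3*y^2.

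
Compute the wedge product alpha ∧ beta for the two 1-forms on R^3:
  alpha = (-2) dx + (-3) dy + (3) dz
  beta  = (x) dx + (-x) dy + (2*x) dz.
alpha ∧ beta = (5*x) dx ∧ dy + (-7*x) dx ∧ dz + (-3*x) dy ∧ dz

Distribute the wedge, using dx_i ∧ dx_j = -dx_j ∧ dx_i and dx_i ∧ dx_i = 0. For each pair (i, j) with i < j, the coefficient of dx_i ∧ dx_j in alpha ∧ beta is (alpha_i * beta_j - alpha_j * beta_i). Collecting: alpha ∧ beta = (5*x) dx ∧ dy + (-7*x) dx ∧ dz + (-3*x) dy ∧ dz.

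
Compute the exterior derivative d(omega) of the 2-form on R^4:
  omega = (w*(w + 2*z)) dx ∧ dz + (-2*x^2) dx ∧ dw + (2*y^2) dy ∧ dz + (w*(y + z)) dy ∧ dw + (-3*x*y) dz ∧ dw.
d(omega) = (2*w - 3*y + 2*z) dx ∧ dz ∧ dw + (-w - 3*x) dy ∧ dz ∧ dw

For a 2-form omega = sum_{i<j} g_{ij} dx_i ∧ dx_j, the exterior derivative is
  d(omega) = sum_{i<j} d(g_{ij}) ∧ dx_i ∧ dx_j = sum_{i<j, k} (∂g_{ij}/∂x_k) dx_k ∧ dx_i ∧ dx_j.
Expand each term, using dx_k ∧ dx_i ∧ dx_j = sgn(permutation) dx_{(a)} ∧ dx_{(b)} ∧ dx_{(c)} with (a < b < c) sorted:
  d(w*(w + 2*z)) includes (∂/∂w)(w*(w + 2*z)) dw = (2*w + 2*z) dw, which multiplied by dx ∧ dz gives (2*w + 2*z) dx ∧ dz ∧ dw
  d(w*(y + z)) includes (∂/∂z)(w*(y + z)) dz = (w) dz, which multiplied by dy ∧ dw gives (-w) dy ∧ dz ∧ dw
  d(-3*x*y) includes (∂/∂x)(-3*x*y) dx = (-3*y) dx, which multiplied by dz ∧ dw gives (-3*y) dx ∧ dz ∧ dw
  d(-3*x*y) includes (∂/∂y)(-3*x*y) dy = (-3*x) dy, which multiplied by dz ∧ dw gives (-3*x) dy ∧ dz ∧ dw
Collecting like 3-forms: d(omega) = (2*w - 3*y + 2*z) dx ∧ dz ∧ dw + (-w - 3*x) dy ∧ dz ∧ dw.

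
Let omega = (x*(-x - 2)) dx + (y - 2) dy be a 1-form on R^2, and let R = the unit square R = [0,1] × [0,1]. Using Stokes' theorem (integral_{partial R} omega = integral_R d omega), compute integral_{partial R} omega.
integral_(partial R) omega = 0

Stokes: integral_partial_R omega = integral_R d omega with d omega = (∂Q/∂x - ∂P/∂y) dx ∧ dy.
  ∂Q/∂x = 0
  ∂P/∂y = 0
  integrand = ∂Q/∂x - ∂P/∂y = 0.
Integrating over R: integral_0^1 integral_0^1 (0) dx dy = 0.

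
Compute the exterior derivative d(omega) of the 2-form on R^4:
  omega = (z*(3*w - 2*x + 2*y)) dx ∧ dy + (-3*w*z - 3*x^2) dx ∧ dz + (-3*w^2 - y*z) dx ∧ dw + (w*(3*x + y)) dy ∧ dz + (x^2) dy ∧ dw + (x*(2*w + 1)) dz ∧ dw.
d(omega) = (6*w - 2*x + 2*y) dx ∧ dy ∧ dz + (2*x + 4*z) dx ∧ dy ∧ dw + (2*w + y - 3*z + 1) dx ∧ dz ∧ dw + (3*x + y) dy ∧ dz ∧ dw

For a 2-form omega = sum_{i<j} g_{ij} dx_i ∧ dx_j, the exterior derivative is
  d(omega) = sum_{i<j} d(g_{ij}) ∧ dx_i ∧ dx_j = sum_{i<j, k} (∂g_{ij}/∂x_k) dx_k ∧ dx_i ∧ dx_j.
Expand each term, using dx_k ∧ dx_i ∧ dx_j = sgn(permutation) dx_{(a)} ∧ dx_{(b)} ∧ dx_{(c)} with (a < b < c) sorted:
  d(z*(3*w - 2*x + 2*y)) includes (∂/∂z)(z*(3*w - 2*x + 2*y)) dz = (3*w - 2*x + 2*y) dz, which multiplied by dx ∧ dy gives (3*w - 2*x + 2*y) dx ∧ dy ∧ dz
  d(z*(3*w - 2*x + 2*y)) includes (∂/∂w)(z*(3*w - 2*x + 2*y)) dw = (3*z) dw, which multiplied by dx ∧ dy gives (3*z) dx ∧ dy ∧ dw
  d(-3*w*z - 3*x^2) includes (∂/∂w)(-3*w*z - 3*x^2) dw = (-3*z) dw, which multiplied by dx ∧ dz gives (-3*z) dx ∧ dz ∧ dw
  d(-3*w^2 - y*z) includes (∂/∂y)(-3*w^2 - y*z) dy = (-z) dy, which multiplied by dx ∧ dw gives (z) dx ∧ dy ∧ dw
  d(-3*w^2 - y*z) includes (∂/∂z)(-3*w^2 - y*z) dz = (-y) dz, which multiplied by dx ∧ dw gives (y) dx ∧ dz ∧ dw
  d(w*(3*x + y)) includes (∂/∂x)(w*(3*x + y)) dx = (3*w) dx, which multiplied by dy ∧ dz gives (3*w) dx ∧ dy ∧ dz
  d(w*(3*x + y)) includes (∂/∂w)(w*(3*x + y)) dw = (3*x + y) dw, which multiplied by dy ∧ dz gives (3*x + y) dy ∧ dz ∧ dw
  d(x^2) includes (∂/∂x)(x^2) dx = (2*x) dx, which multiplied by dy ∧ dw gives (2*x) dx ∧ dy ∧ dw
  d(x*(2*w + 1)) includes (∂/∂x)(x*(2*w + 1)) dx = (2*w + 1) dx, which multiplied by dz ∧ dw gives (2*w + 1) dx ∧ dz ∧ dw
Collecting like 3-forms: d(omega) = (6*w - 2*x + 2*y) dx ∧ dy ∧ dz + (2*x + 4*z) dx ∧ dy ∧ dw + (2*w + y - 3*z + 1) dx ∧ dz ∧ dw + (3*x + y) dy ∧ dz ∧ dw.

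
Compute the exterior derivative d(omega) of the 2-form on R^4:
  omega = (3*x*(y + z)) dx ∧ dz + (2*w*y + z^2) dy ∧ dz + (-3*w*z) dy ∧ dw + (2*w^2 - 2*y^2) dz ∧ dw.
d(omega) = (-3*x) dx ∧ dy ∧ dz + (3*w - 2*y) dy ∧ dz ∧ dw

For a 2-form omega = sum_{i<j} g_{ij} dx_i ∧ dx_j, the exterior derivative is
  d(omega) = sum_{i<j} d(g_{ij}) ∧ dx_i ∧ dx_j = sum_{i<j, k} (∂g_{ij}/∂x_k) dx_k ∧ dx_i ∧ dx_j.
Expand each term, using dx_k ∧ dx_i ∧ dx_j = sgn(permutation) dx_{(a)} ∧ dx_{(b)} ∧ dx_{(c)} with (a < b < c) sorted:
  d(3*x*(y + z)) includes (∂/∂y)(3*x*(y + z)) dy = (3*x) dy, which multiplied by dx ∧ dz gives (-3*x) dx ∧ dy ∧ dz
  d(2*w*y + z^2) includes (∂/∂w)(2*w*y + z^2) dw = (2*y) dw, which multiplied by dy ∧ dz gives (2*y) dy ∧ dz ∧ dw
  d(-3*w*z) includes (∂/∂z)(-3*w*z) dz = (-3*w) dz, which multiplied by dy ∧ dw gives (3*w) dy ∧ dz ∧ dw
  d(2*w^2 - 2*y^2) includes (∂/∂y)(2*w^2 - 2*y^2) dy = (-4*y) dy, which multiplied by dz ∧ dw gives (-4*y) dy ∧ dz ∧ dw
Collecting like 3-forms: d(omega) = (-3*x) dx ∧ dy ∧ dz + (3*w - 2*y) dy ∧ dz ∧ dw.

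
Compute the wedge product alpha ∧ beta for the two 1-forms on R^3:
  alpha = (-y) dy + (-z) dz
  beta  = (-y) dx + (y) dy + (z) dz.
alpha ∧ beta = (-y^2) dx ∧ dy + (-y*z) dx ∧ dz

Distribute the wedge, using dx_i ∧ dx_j = -dx_j ∧ dx_i and dx_i ∧ dx_i = 0. For each pair (i, j) with i < j, the coefficient of dx_i ∧ dx_j in alpha ∧ beta is (alpha_i * beta_j - alpha_j * beta_i). Collecting: alpha ∧ beta = (-y^2) dx ∧ dy + (-y*z) dx ∧ dz.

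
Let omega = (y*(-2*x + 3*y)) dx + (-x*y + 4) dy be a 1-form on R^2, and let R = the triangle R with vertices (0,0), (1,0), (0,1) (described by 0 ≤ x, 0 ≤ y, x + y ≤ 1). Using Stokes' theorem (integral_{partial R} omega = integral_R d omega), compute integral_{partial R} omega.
integral_(partial R) omega = -5/6

Stokes: integral_partial_R omega = integral_R d omega with d omega = (∂Q/∂x - ∂P/∂y) dx ∧ dy.
  ∂Q/∂x = -y
  ∂P/∂y = -2*x + 6*y
  integrand = ∂Q/∂x - ∂P/∂y = 2*x - 7*y.
Integrating over R: integral_0^1 integral_0^{1-x} (2*x - 7*y) dy dx = -5/6.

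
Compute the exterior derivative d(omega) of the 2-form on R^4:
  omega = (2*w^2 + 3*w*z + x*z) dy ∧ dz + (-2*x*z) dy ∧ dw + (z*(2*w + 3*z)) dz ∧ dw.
d(omega) = (z) dx ∧ dy ∧ dz + (4*w + 2*x + 3*z) dy ∧ dz ∧ dw + (-2*z) dx ∧ dy ∧ dw

For a 2-form omega = sum_{i<j} g_{ij} dx_i ∧ dx_j, the exterior derivative is
  d(omega) = sum_{i<j} d(g_{ij}) ∧ dx_i ∧ dx_j = sum_{i<j, k} (∂g_{ij}/∂x_k) dx_k ∧ dx_i ∧ dx_j.
Expand each term, using dx_k ∧ dx_i ∧ dx_j = sgn(permutation) dx_{(a)} ∧ dx_{(b)} ∧ dx_{(c)} with (a < b < c) sorted:
  d(2*w^2 + 3*w*z + x*z) includes (∂/∂x)(2*w^2 + 3*w*z + x*z) dx = (z) dx, which multiplied by dy ∧ dz gives (z) dx ∧ dy ∧ dz
  d(2*w^2 + 3*w*z + x*z) includes (∂/∂w)(2*w^2 + 3*w*z + x*z) dw = (4*w + 3*z) dw, which multiplied by dy ∧ dz gives (4*w + 3*z) dy ∧ dz ∧ dw
  d(-2*x*z) includes (∂/∂x)(-2*x*z) dx = (-2*z) dx, which multiplied by dy ∧ dw gives (-2*z) dx ∧ dy ∧ dw
  d(-2*x*z) includes (∂/∂z)(-2*x*z) dz = (-2*x) dz, which multiplied by dy ∧ dw gives (2*x) dy ∧ dz ∧ dw
Collecting like 3-forms: d(omega) = (z) dx ∧ dy ∧ dz + (4*w + 2*x + 3*z) dy ∧ dz ∧ dw + (-2*z) dx ∧ dy ∧ dw.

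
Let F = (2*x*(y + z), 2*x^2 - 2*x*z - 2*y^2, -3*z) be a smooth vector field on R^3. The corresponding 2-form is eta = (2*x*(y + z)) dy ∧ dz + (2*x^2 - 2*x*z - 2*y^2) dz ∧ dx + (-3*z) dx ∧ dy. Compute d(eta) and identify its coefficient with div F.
d(eta) = (-2*y + 2*z - 3) dx ∧ dy ∧ dz; div F = -2*y + 2*z - 3

For a 2-form in R^3 of the form above, applying d gives a 3-form with coefficient ∂P/∂x + ∂Q/∂y + ∂R/∂z:
  ∂P/∂x = 2*y + 2*z
  ∂Q/∂y = -4*y
  ∂R/∂z = -3
Sum = -2*y + 2*z - 3, which is exactly div F.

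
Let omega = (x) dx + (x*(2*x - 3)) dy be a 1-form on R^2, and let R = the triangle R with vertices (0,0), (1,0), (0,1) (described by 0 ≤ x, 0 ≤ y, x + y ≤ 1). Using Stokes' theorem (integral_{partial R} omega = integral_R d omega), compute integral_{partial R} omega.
integral_(partial R) omega = -5/6

Stokes: integral_partial_R omega = integral_R d omega with d omega = (∂Q/∂x - ∂P/∂y) dx ∧ dy.
  ∂Q/∂x = 4*x - 3
  ∂P/∂y = 0
  integrand = ∂Q/∂x - ∂P/∂y = 4*x - 3.
Integrating over R: integral_0^1 integral_0^{1-x} (4*x - 3) dy dx = -5/6.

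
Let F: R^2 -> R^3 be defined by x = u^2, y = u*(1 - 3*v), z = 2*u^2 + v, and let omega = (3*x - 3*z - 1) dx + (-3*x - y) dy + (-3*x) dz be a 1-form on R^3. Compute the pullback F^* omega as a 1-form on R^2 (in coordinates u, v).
F^* omega = (3*u*(-6*u^2 + 3*u*v - u - 3*v^2 - 1)) du + (9*u^2*(u - v)) dv

Using F^*(f dg) = (f ∘ F) d(g ∘ F), substitute each coordinate x_i by F_i(u, v) in f_i, and replace dx_i by d F_i = (∂F_i/∂u) du + (∂F_i/∂v) dv.
  For the x component: f_1(F) = -3*u^2 - 3*v - 1; d F_1 = (2*u) du + (0) dv
  For the y component: f_2(F) = u*(-3*u + 3*v - 1); d F_2 = (1 - 3*v) du + (-3*u) dv
  For the z component: f_3(F) = -3*u^2; d F_3 = (4*u) du + (1) dv
Combining and collecting du, dv coefficients:
  coeff of du: 3*u*(-6*u^2 + 3*u*v - u - 3*v^2 - 1)
  coeff of dv: 9*u^2*(u - v)
F^* omega = (3*u*(-6*u^2 + 3*u*v - u - 3*v^2 - 1)) du + (9*u^2*(u - v)) dv.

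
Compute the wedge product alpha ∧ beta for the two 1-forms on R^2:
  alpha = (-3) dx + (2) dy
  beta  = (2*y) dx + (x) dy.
alpha ∧ beta = (-3*x - 4*y) dx ∧ dy

Distribute the wedge, using dx_i ∧ dx_j = -dx_j ∧ dx_i and dx_i ∧ dx_i = 0. For each pair (i, j) with i < j, the coefficient of dx_i ∧ dx_j in alpha ∧ beta is (alpha_i * beta_j - alpha_j * beta_i). Collecting: alpha ∧ beta = (-3*x - 4*y) dx ∧ dy.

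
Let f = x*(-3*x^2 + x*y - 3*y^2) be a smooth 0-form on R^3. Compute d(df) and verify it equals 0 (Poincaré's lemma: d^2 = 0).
d(df) = 0

Step 1: df = sum_i (∂f/∂x_i) dx_i = (-9*x^2 + 2*x*y - 3*y^2) dx + (x*(x - 6*y)) dy + (0) dz.
Step 2: Apply d again. Using the 1-form formula, the coefficient of dx ∧ dy in d(df) is ∂^2 f/∂x ∂y - ∂^2 f/∂y ∂x = (2*x - 6*y) - (2*x - 6*y) = 0 (equality of mixed partials for smooth f).
Similarly for dx ∧ dz and dy ∧ dz — all coefficients vanish. So d(df) = 0.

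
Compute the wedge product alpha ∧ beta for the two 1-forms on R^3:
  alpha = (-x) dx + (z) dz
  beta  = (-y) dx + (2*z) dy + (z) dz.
alpha ∧ beta = (-2*x*z) dx ∧ dy + (z*(-x + y)) dx ∧ dz + (-2*z^2) dy ∧ dz

Distribute the wedge, using dx_i ∧ dx_j = -dx_j ∧ dx_i and dx_i ∧ dx_i = 0. For each pair (i, j) with i < j, the coefficient of dx_i ∧ dx_j in alpha ∧ beta is (alpha_i * beta_j - alpha_j * beta_i). Collecting: alpha ∧ beta = (-2*x*z) dx ∧ dy + (z*(-x + y)) dx ∧ dz + (-2*z^2) dy ∧ dz.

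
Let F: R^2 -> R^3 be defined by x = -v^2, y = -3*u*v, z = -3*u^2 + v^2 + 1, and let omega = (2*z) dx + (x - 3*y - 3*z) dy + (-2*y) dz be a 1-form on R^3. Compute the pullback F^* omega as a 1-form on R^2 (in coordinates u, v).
F^* omega = (3*v*(-21*u^2 - 9*u*v + 4*v^2 + 3)) du + (-27*u^3 - 15*u^2*v + 24*u*v^2 + 9*u - 4*v^3 - 4*v) dv

Using F^*(f dg) = (f ∘ F) d(g ∘ F), substitute each coordinate x_i by F_i(u, v) in f_i, and replace dx_i by d F_i = (∂F_i/∂u) du + (∂F_i/∂v) dv.
  For the x component: f_1(F) = -6*u^2 + 2*v^2 + 2; d F_1 = (0) du + (-2*v) dv
  For the y component: f_2(F) = 9*u^2 + 9*u*v - 4*v^2 - 3; d F_2 = (-3*v) du + (-3*u) dv
  For the z component: f_3(F) = 6*u*v; d F_3 = (-6*u) du + (2*v) dv
Combining and collecting du, dv coefficients:
  coeff of du: 3*v*(-21*u^2 - 9*u*v + 4*v^2 + 3)
  coeff of dv: -27*u^3 - 15*u^2*v + 24*u*v^2 + 9*u - 4*v^3 - 4*v
F^* omega = (3*v*(-21*u^2 - 9*u*v + 4*v^2 + 3)) du + (-27*u^3 - 15*u^2*v + 24*u*v^2 + 9*u - 4*v^3 - 4*v) dv.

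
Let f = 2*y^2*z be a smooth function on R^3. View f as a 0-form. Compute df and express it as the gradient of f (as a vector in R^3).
df = (0) dx + (4*y*z) dy + (2*y^2) dz; grad f = (0, 4*y*z, 2*y^2)

For a 0-form f, d f = (∂f/∂x) dx + (∂f/∂y) dy + (∂f/∂z) dz. The components of the vector representation are exactly the entries of grad f in Cartesian coordinates:
  ∂f/∂x = 0
  ∂f/∂y = 4*y*z
  ∂f/∂z = 2*y^2.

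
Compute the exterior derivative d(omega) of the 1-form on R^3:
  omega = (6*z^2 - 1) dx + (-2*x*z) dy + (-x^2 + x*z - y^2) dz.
d(omega) = (-2*z) dx ∧ dy + (-2*x - 11*z) dx ∧ dz + (2*x - 2*y) dy ∧ dz

For a 1-form omega = sum_i f_i dx_i, the exterior derivative is
  d(omega) = sum_{i < j} (∂f_j/∂x_i - ∂f_i/∂x_j) dx_i ∧ dx_j.
  coefficient of dx ∧ dy: ∂f_2/∂x - ∂f_1/∂y = ∂(-2*x*z)/∂x - ∂(6*z^2 - 1)/∂y = -2*z
  coefficient of dx ∧ dz: ∂f_3/∂x - ∂f_1/∂z = ∂(-x^2 + x*z - y^2)/∂x - ∂(6*z^2 - 1)/∂z = -2*x - 11*z
  coefficient of dy ∧ dz: ∂f_3/∂y - ∂f_2/∂z = ∂(-x^2 + x*z - y^2)/∂y - ∂(-2*x*z)/∂z = 2*x - 2*y
Assembling: d(omega) = (-2*z) dx ∧ dy + (-2*x - 11*z) dx ∧ dz + (2*x - 2*y) dy ∧ dz.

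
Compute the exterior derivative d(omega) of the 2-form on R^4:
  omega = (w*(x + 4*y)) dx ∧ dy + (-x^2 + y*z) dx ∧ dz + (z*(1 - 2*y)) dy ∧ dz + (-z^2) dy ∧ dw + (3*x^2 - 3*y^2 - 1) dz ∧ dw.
d(omega) = (x + 4*y) dx ∧ dy ∧ dw + (-z) dx ∧ dy ∧ dz + (-6*y + 2*z) dy ∧ dz ∧ dw + (6*x) dx ∧ dz ∧ dw

For a 2-form omega = sum_{i<j} g_{ij} dx_i ∧ dx_j, the exterior derivative is
  d(omega) = sum_{i<j} d(g_{ij}) ∧ dx_i ∧ dx_j = sum_{i<j, k} (∂g_{ij}/∂x_k) dx_k ∧ dx_i ∧ dx_j.
Expand each term, using dx_k ∧ dx_i ∧ dx_j = sgn(permutation) dx_{(a)} ∧ dx_{(b)} ∧ dx_{(c)} with (a < b < c) sorted:
  d(w*(x + 4*y)) includes (∂/∂w)(w*(x + 4*y)) dw = (x + 4*y) dw, which multiplied by dx ∧ dy gives (x + 4*y) dx ∧ dy ∧ dw
  d(-x^2 + y*z) includes (∂/∂y)(-x^2 + y*z) dy = (z) dy, which multiplied by dx ∧ dz gives (-z) dx ∧ dy ∧ dz
  d(-z^2) includes (∂/∂z)(-z^2) dz = (-2*z) dz, which multiplied by dy ∧ dw gives (2*z) dy ∧ dz ∧ dw
  d(3*x^2 - 3*y^2 - 1) includes (∂/∂x)(3*x^2 - 3*y^2 - 1) dx = (6*x) dx, which multiplied by dz ∧ dw gives (6*x) dx ∧ dz ∧ dw
  d(3*x^2 - 3*y^2 - 1) includes (∂/∂y)(3*x^2 - 3*y^2 - 1) dy = (-6*y) dy, which multiplied by dz ∧ dw gives (-6*y) dy ∧ dz ∧ dw
Collecting like 3-forms: d(omega) = (x + 4*y) dx ∧ dy ∧ dw + (-z) dx ∧ dy ∧ dz + (-6*y + 2*z) dy ∧ dz ∧ dw + (6*x) dx ∧ dz ∧ dw.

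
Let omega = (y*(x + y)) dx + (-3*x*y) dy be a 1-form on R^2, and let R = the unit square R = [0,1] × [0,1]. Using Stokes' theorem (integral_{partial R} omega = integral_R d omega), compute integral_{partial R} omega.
integral_(partial R) omega = -3

Stokes: integral_partial_R omega = integral_R d omega with d omega = (∂Q/∂x - ∂P/∂y) dx ∧ dy.
  ∂Q/∂x = -3*y
  ∂P/∂y = x + 2*y
  integrand = ∂Q/∂x - ∂P/∂y = -x - 5*y.
Integrating over R: integral_0^1 integral_0^1 (-x - 5*y) dx dy = -3.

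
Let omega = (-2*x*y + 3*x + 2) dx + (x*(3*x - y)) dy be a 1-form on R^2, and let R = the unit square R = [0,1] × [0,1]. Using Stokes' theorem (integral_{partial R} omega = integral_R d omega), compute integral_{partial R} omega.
integral_(partial R) omega = 7/2

Stokes: integral_partial_R omega = integral_R d omega with d omega = (∂Q/∂x - ∂P/∂y) dx ∧ dy.
  ∂Q/∂x = 6*x - y
  ∂P/∂y = -2*x
  integrand = ∂Q/∂x - ∂P/∂y = 8*x - y.
Integrating over R: integral_0^1 integral_0^1 (8*x - y) dx dy = 7/2.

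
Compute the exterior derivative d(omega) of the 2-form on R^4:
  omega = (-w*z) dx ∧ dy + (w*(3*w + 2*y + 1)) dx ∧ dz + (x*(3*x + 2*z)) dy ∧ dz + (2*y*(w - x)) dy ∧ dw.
d(omega) = (-3*w + 6*x + 2*z) dx ∧ dy ∧ dz + (-2*y - z) dx ∧ dy ∧ dw + (6*w + 2*y + 1) dx ∧ dz ∧ dw

For a 2-form omega = sum_{i<j} g_{ij} dx_i ∧ dx_j, the exterior derivative is
  d(omega) = sum_{i<j} d(g_{ij}) ∧ dx_i ∧ dx_j = sum_{i<j, k} (∂g_{ij}/∂x_k) dx_k ∧ dx_i ∧ dx_j.
Expand each term, using dx_k ∧ dx_i ∧ dx_j = sgn(permutation) dx_{(a)} ∧ dx_{(b)} ∧ dx_{(c)} with (a < b < c) sorted:
  d(-w*z) includes (∂/∂z)(-w*z) dz = (-w) dz, which multiplied by dx ∧ dy gives (-w) dx ∧ dy ∧ dz
  d(-w*z) includes (∂/∂w)(-w*z) dw = (-z) dw, which multiplied by dx ∧ dy gives (-z) dx ∧ dy ∧ dw
  d(w*(3*w + 2*y + 1)) includes (∂/∂y)(w*(3*w + 2*y + 1)) dy = (2*w) dy, which multiplied by dx ∧ dz gives (-2*w) dx ∧ dy ∧ dz
  d(w*(3*w + 2*y + 1)) includes (∂/∂w)(w*(3*w + 2*y + 1)) dw = (6*w + 2*y + 1) dw, which multiplied by dx ∧ dz gives (6*w + 2*y + 1) dx ∧ dz ∧ dw
  d(x*(3*x + 2*z)) includes (∂/∂x)(x*(3*x + 2*z)) dx = (6*x + 2*z) dx, which multiplied by dy ∧ dz gives (6*x + 2*z) dx ∧ dy ∧ dz
  d(2*y*(w - x)) includes (∂/∂x)(2*y*(w - x)) dx = (-2*y) dx, which multiplied by dy ∧ dw gives (-2*y) dx ∧ dy ∧ dw
Collecting like 3-forms: d(omega) = (-3*w + 6*x + 2*z) dx ∧ dy ∧ dz + (-2*y - z) dx ∧ dy ∧ dw + (6*w + 2*y + 1) dx ∧ dz ∧ dw.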